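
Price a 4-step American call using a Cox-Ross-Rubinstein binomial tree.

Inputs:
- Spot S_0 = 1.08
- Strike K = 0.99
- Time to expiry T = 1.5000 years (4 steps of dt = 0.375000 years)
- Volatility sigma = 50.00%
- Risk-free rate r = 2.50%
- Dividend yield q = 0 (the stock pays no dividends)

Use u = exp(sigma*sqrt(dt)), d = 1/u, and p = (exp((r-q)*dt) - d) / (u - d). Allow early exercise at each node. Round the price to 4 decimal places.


dt = T/N = 0.375000
u = exp(sigma*sqrt(dt)) = 1.358235; d = 1/u = 0.736250
p = (exp((r-q)*dt) - d) / (u - d) = 0.439189
Discount per step: exp(-r*dt) = 0.990669
Stock lattice S(k, i) with i counting down-moves:
  k=0: S(0,0) = 1.0800
  k=1: S(1,0) = 1.4669; S(1,1) = 0.7951
  k=2: S(2,0) = 1.9924; S(2,1) = 1.0800; S(2,2) = 0.5854
  k=3: S(3,0) = 2.7061; S(3,1) = 1.4669; S(3,2) = 0.7951; S(3,3) = 0.4310
  k=4: S(4,0) = 3.6756; S(4,1) = 1.9924; S(4,2) = 1.0800; S(4,3) = 0.5854; S(4,4) = 0.3173
Terminal payoffs V(N, i) = max(S_T - K, 0):
  V(4,0) = 2.685562; V(4,1) = 1.002387; V(4,2) = 0.090000; V(4,3) = 0.000000; V(4,4) = 0.000000
Backward induction: V(k, i) = exp(-r*dt) * [p * V(k+1, i) + (1-p) * V(k+1, i+1)]; then take max(V_cont, immediate exercise) for American.
  V(3,0) = exp(-r*dt) * [p*2.685562 + (1-p)*1.002387] = 1.725368; exercise = 1.716130; V(3,0) = max -> 1.725368
  V(3,1) = exp(-r*dt) * [p*1.002387 + (1-p)*0.090000] = 0.486132; exercise = 0.476894; V(3,1) = max -> 0.486132
  V(3,2) = exp(-r*dt) * [p*0.090000 + (1-p)*0.000000] = 0.039158; exercise = 0.000000; V(3,2) = max -> 0.039158
  V(3,3) = exp(-r*dt) * [p*0.000000 + (1-p)*0.000000] = 0.000000; exercise = 0.000000; V(3,3) = max -> 0.000000
  V(2,0) = exp(-r*dt) * [p*1.725368 + (1-p)*0.486132] = 1.020777; exercise = 1.002387; V(2,0) = max -> 1.020777
  V(2,1) = exp(-r*dt) * [p*0.486132 + (1-p)*0.039158] = 0.233267; exercise = 0.090000; V(2,1) = max -> 0.233267
  V(2,2) = exp(-r*dt) * [p*0.039158 + (1-p)*0.000000] = 0.017037; exercise = 0.000000; V(2,2) = max -> 0.017037
  V(1,0) = exp(-r*dt) * [p*1.020777 + (1-p)*0.233267] = 0.573729; exercise = 0.476894; V(1,0) = max -> 0.573729
  V(1,1) = exp(-r*dt) * [p*0.233267 + (1-p)*0.017037] = 0.110958; exercise = 0.000000; V(1,1) = max -> 0.110958
  V(0,0) = exp(-r*dt) * [p*0.573729 + (1-p)*0.110958] = 0.311270; exercise = 0.090000; V(0,0) = max -> 0.311270

Answer: Price = V(0,0) = 0.3113


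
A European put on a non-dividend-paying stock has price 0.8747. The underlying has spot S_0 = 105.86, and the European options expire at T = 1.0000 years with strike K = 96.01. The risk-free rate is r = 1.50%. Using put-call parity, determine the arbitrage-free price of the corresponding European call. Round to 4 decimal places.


Answer: Call price = 12.1541

Derivation:
Put-call parity: C - P = S_0 * exp(-qT) - K * exp(-rT).
S_0 * exp(-qT) = 105.8600 * 1.00000000 = 105.86000000
K * exp(-rT) = 96.0100 * 0.98511194 = 94.58059732
C = P + S*exp(-qT) - K*exp(-rT)
C = 0.8747 + 105.86000000 - 94.58059732 = 12.1541


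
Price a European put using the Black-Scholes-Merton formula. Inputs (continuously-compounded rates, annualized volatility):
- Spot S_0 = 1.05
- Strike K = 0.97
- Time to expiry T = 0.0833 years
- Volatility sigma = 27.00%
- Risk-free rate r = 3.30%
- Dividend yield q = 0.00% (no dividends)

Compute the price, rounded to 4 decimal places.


Answer: Price = 0.0059

Derivation:
d1 = (ln(S/K) + (r - q + 0.5*sigma^2) * T) / (sigma * sqrt(T)) = 1.09121213
d2 = d1 - sigma * sqrt(T) = 1.01328544
exp(-rT) = 0.99725487; exp(-qT) = 1.00000000
P = K * exp(-rT) * N(-d2) - S_0 * exp(-qT) * N(-d1)
N(-d1) = 0.13758977; N(-d2) = 0.15546192
P = 0.9700 * 0.99725487 * 0.15546192 - 1.0500 * 1.00000000 * 0.13758977 = 0.0059


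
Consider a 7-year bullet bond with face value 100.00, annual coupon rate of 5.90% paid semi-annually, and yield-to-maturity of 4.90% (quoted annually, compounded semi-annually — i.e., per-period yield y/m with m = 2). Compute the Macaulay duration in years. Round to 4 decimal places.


Coupon per period c = face * coupon_rate / m = 2.950000
Periods per year m = 2; per-period yield y/m = 0.024500
Number of cashflows N = 14
Cashflows (t years, CF_t, discount factor 1/(1+y/m)^(m*t), PV):
  t = 0.5000: CF_t = 2.950000, DF = 0.976086, PV = 2.879453
  t = 1.0000: CF_t = 2.950000, DF = 0.952744, PV = 2.810594
  t = 1.5000: CF_t = 2.950000, DF = 0.929960, PV = 2.743381
  t = 2.0000: CF_t = 2.950000, DF = 0.907721, PV = 2.677776
  t = 2.5000: CF_t = 2.950000, DF = 0.886013, PV = 2.613739
  t = 3.0000: CF_t = 2.950000, DF = 0.864825, PV = 2.551234
  t = 3.5000: CF_t = 2.950000, DF = 0.844143, PV = 2.490223
  t = 4.0000: CF_t = 2.950000, DF = 0.823957, PV = 2.430672
  t = 4.5000: CF_t = 2.950000, DF = 0.804252, PV = 2.372544
  t = 5.0000: CF_t = 2.950000, DF = 0.785019, PV = 2.315807
  t = 5.5000: CF_t = 2.950000, DF = 0.766246, PV = 2.260427
  t = 6.0000: CF_t = 2.950000, DF = 0.747922, PV = 2.206371
  t = 6.5000: CF_t = 2.950000, DF = 0.730036, PV = 2.153607
  t = 7.0000: CF_t = 102.950000, DF = 0.712578, PV = 73.359924
Price P = sum_t PV_t = 105.865751
Macaulay numerator sum_t t * PV_t:
  t * PV_t at t = 0.5000: 1.439727
  t * PV_t at t = 1.0000: 2.810594
  t * PV_t at t = 1.5000: 4.115072
  t * PV_t at t = 2.0000: 5.355551
  t * PV_t at t = 2.5000: 6.534347
  t * PV_t at t = 3.0000: 7.653701
  t * PV_t at t = 3.5000: 8.715781
  t * PV_t at t = 4.0000: 9.722687
  t * PV_t at t = 4.5000: 10.676450
  t * PV_t at t = 5.0000: 11.579036
  t * PV_t at t = 5.5000: 12.432347
  t * PV_t at t = 6.0000: 13.238224
  t * PV_t at t = 6.5000: 13.998447
  t * PV_t at t = 7.0000: 513.519468
Macaulay duration D = (sum_t t * PV_t) / P = 621.791430 / 105.865751 = 5.873396

Answer: Macaulay duration = 5.8734 years


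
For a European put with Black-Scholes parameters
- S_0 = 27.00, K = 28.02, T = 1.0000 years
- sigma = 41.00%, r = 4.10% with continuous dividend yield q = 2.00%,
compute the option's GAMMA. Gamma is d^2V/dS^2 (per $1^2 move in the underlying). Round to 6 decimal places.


Answer: Gamma = 0.034842

Derivation:
d1 = 0.1657764027; d2 = -0.2442235973
phi(d1) = 0.3934979420; exp(-qT) = 0.9801986733; exp(-rT) = 0.9598291299
Gamma = exp(-qT) * phi(d1) / (S * sigma * sqrt(T)) = 0.9801986733 * 0.3934979420 / (27.0000 * 0.4100 * 1.0000000000) = 0.034842


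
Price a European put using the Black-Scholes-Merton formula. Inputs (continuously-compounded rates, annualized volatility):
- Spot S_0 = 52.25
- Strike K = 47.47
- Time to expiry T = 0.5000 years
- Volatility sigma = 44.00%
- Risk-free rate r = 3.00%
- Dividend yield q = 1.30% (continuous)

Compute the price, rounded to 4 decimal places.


d1 = (ln(S/K) + (r - q + 0.5*sigma^2) * T) / (sigma * sqrt(T)) = 0.49125266
d2 = d1 - sigma * sqrt(T) = 0.18012568
exp(-rT) = 0.98511194; exp(-qT) = 0.99352108
P = K * exp(-rT) * N(-d2) - S_0 * exp(-qT) * N(-d1)
N(-d1) = 0.31162388; N(-d2) = 0.42852695
P = 47.4700 * 0.98511194 * 0.42852695 - 52.2500 * 0.99352108 * 0.31162388 = 3.8625

Answer: Price = 3.8625


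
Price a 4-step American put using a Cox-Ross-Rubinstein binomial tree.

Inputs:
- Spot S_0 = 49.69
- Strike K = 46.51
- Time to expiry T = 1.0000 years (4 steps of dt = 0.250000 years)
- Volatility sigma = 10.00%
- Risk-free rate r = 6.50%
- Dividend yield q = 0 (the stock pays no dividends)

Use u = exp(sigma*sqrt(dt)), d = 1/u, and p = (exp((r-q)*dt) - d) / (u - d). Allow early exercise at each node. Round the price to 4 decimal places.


Answer: Price = V(0,0) = 0.2714

Derivation:
dt = T/N = 0.250000
u = exp(sigma*sqrt(dt)) = 1.051271; d = 1/u = 0.951229
p = (exp((r-q)*dt) - d) / (u - d) = 0.651262
Discount per step: exp(-r*dt) = 0.983881
Stock lattice S(k, i) with i counting down-moves:
  k=0: S(0,0) = 49.6900
  k=1: S(1,0) = 52.2377; S(1,1) = 47.2666
  k=2: S(2,0) = 54.9159; S(2,1) = 49.6900; S(2,2) = 44.9614
  k=3: S(3,0) = 57.7315; S(3,1) = 52.2377; S(3,2) = 47.2666; S(3,3) = 42.7686
  k=4: S(4,0) = 60.6915; S(4,1) = 54.9159; S(4,2) = 49.6900; S(4,3) = 44.9614; S(4,4) = 40.6827
Terminal payoffs V(N, i) = max(K - S_T, 0):
  V(4,0) = 0.000000; V(4,1) = 0.000000; V(4,2) = 0.000000; V(4,3) = 1.548629; V(4,4) = 5.827269
Backward induction: V(k, i) = exp(-r*dt) * [p * V(k+1, i) + (1-p) * V(k+1, i+1)]; then take max(V_cont, immediate exercise) for American.
  V(3,0) = exp(-r*dt) * [p*0.000000 + (1-p)*0.000000] = 0.000000; exercise = 0.000000; V(3,0) = max -> 0.000000
  V(3,1) = exp(-r*dt) * [p*0.000000 + (1-p)*0.000000] = 0.000000; exercise = 0.000000; V(3,1) = max -> 0.000000
  V(3,2) = exp(-r*dt) * [p*0.000000 + (1-p)*1.548629] = 0.531361; exercise = 0.000000; V(3,2) = max -> 0.531361
  V(3,3) = exp(-r*dt) * [p*1.548629 + (1-p)*5.827269] = 2.991741; exercise = 3.741421; V(3,3) = max -> 3.741421
  V(2,0) = exp(-r*dt) * [p*0.000000 + (1-p)*0.000000] = 0.000000; exercise = 0.000000; V(2,0) = max -> 0.000000
  V(2,1) = exp(-r*dt) * [p*0.000000 + (1-p)*0.531361] = 0.182319; exercise = 0.000000; V(2,1) = max -> 0.182319
  V(2,2) = exp(-r*dt) * [p*0.531361 + (1-p)*3.741421] = 1.624222; exercise = 1.548629; V(2,2) = max -> 1.624222
  V(1,0) = exp(-r*dt) * [p*0.000000 + (1-p)*0.182319] = 0.062557; exercise = 0.000000; V(1,0) = max -> 0.062557
  V(1,1) = exp(-r*dt) * [p*0.182319 + (1-p)*1.624222] = 0.674121; exercise = 0.000000; V(1,1) = max -> 0.674121
  V(0,0) = exp(-r*dt) * [p*0.062557 + (1-p)*0.674121] = 0.271387; exercise = 0.000000; V(0,0) = max -> 0.271387


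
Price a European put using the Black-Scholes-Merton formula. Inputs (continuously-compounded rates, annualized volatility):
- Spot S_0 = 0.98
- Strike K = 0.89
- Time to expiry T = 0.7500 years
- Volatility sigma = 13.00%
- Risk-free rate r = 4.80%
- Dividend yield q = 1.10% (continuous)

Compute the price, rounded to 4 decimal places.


Answer: Price = 0.0070

Derivation:
d1 = (ln(S/K) + (r - q + 0.5*sigma^2) * T) / (sigma * sqrt(T)) = 1.15841875
d2 = d1 - sigma * sqrt(T) = 1.04583545
exp(-rT) = 0.96464029; exp(-qT) = 0.99178394
P = K * exp(-rT) * N(-d2) - S_0 * exp(-qT) * N(-d1)
N(-d1) = 0.12334659; N(-d2) = 0.14781851
P = 0.8900 * 0.96464029 * 0.14781851 - 0.9800 * 0.99178394 * 0.12334659 = 0.0070


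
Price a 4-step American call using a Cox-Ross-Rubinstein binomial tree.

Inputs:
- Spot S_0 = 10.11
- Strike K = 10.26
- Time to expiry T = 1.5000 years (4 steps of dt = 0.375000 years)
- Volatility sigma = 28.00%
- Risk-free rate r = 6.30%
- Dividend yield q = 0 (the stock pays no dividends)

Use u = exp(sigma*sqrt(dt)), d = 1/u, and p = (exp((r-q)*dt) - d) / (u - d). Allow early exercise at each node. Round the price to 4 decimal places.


Answer: Price = V(0,0) = 1.6894

Derivation:
dt = T/N = 0.375000
u = exp(sigma*sqrt(dt)) = 1.187042; d = 1/u = 0.842430
p = (exp((r-q)*dt) - d) / (u - d) = 0.526610
Discount per step: exp(-r*dt) = 0.976652
Stock lattice S(k, i) with i counting down-moves:
  k=0: S(0,0) = 10.1100
  k=1: S(1,0) = 12.0010; S(1,1) = 8.5170
  k=2: S(2,0) = 14.2457; S(2,1) = 10.1100; S(2,2) = 7.1750
  k=3: S(3,0) = 16.9102; S(3,1) = 12.0010; S(3,2) = 8.5170; S(3,3) = 6.0444
  k=4: S(4,0) = 20.0731; S(4,1) = 14.2457; S(4,2) = 10.1100; S(4,3) = 7.1750; S(4,4) = 5.0920
Terminal payoffs V(N, i) = max(S_T - K, 0):
  V(4,0) = 9.813131; V(4,1) = 3.985678; V(4,2) = 0.000000; V(4,3) = 0.000000; V(4,4) = 0.000000
Backward induction: V(k, i) = exp(-r*dt) * [p * V(k+1, i) + (1-p) * V(k+1, i+1)]; then take max(V_cont, immediate exercise) for American.
  V(3,0) = exp(-r*dt) * [p*9.813131 + (1-p)*3.985678] = 6.889767; exercise = 6.650215; V(3,0) = max -> 6.889767
  V(3,1) = exp(-r*dt) * [p*3.985678 + (1-p)*0.000000] = 2.049894; exercise = 1.740992; V(3,1) = max -> 2.049894
  V(3,2) = exp(-r*dt) * [p*0.000000 + (1-p)*0.000000] = 0.000000; exercise = 0.000000; V(3,2) = max -> 0.000000
  V(3,3) = exp(-r*dt) * [p*0.000000 + (1-p)*0.000000] = 0.000000; exercise = 0.000000; V(3,3) = max -> 0.000000
  V(2,0) = exp(-r*dt) * [p*6.889767 + (1-p)*2.049894] = 4.491252; exercise = 3.985678; V(2,0) = max -> 4.491252
  V(2,1) = exp(-r*dt) * [p*2.049894 + (1-p)*0.000000] = 1.054291; exercise = 0.000000; V(2,1) = max -> 1.054291
  V(2,2) = exp(-r*dt) * [p*0.000000 + (1-p)*0.000000] = 0.000000; exercise = 0.000000; V(2,2) = max -> 0.000000
  V(1,0) = exp(-r*dt) * [p*4.491252 + (1-p)*1.054291] = 2.797356; exercise = 1.740992; V(1,0) = max -> 2.797356
  V(1,1) = exp(-r*dt) * [p*1.054291 + (1-p)*0.000000] = 0.542238; exercise = 0.000000; V(1,1) = max -> 0.542238
  V(0,0) = exp(-r*dt) * [p*2.797356 + (1-p)*0.542238] = 1.689419; exercise = 0.000000; V(0,0) = max -> 1.689419


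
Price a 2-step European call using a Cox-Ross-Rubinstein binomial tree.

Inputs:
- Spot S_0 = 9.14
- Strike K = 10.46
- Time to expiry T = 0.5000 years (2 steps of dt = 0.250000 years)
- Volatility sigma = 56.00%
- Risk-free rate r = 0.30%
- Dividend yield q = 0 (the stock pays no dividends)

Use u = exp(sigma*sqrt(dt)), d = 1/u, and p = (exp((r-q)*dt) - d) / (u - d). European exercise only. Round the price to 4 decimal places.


dt = T/N = 0.250000
u = exp(sigma*sqrt(dt)) = 1.323130; d = 1/u = 0.755784
p = (exp((r-q)*dt) - d) / (u - d) = 0.431776
Discount per step: exp(-r*dt) = 0.999250
Stock lattice S(k, i) with i counting down-moves:
  k=0: S(0,0) = 9.1400
  k=1: S(1,0) = 12.0934; S(1,1) = 6.9079
  k=2: S(2,0) = 16.0011; S(2,1) = 9.1400; S(2,2) = 5.2209
Terminal payoffs V(N, i) = max(S_T - K, 0):
  V(2,0) = 5.541147; V(2,1) = 0.000000; V(2,2) = 0.000000
Backward induction: V(k, i) = exp(-r*dt) * [p * V(k+1, i) + (1-p) * V(k+1, i+1)].
  V(1,0) = exp(-r*dt) * [p*5.541147 + (1-p)*0.000000] = 2.390742
  V(1,1) = exp(-r*dt) * [p*0.000000 + (1-p)*0.000000] = 0.000000
  V(0,0) = exp(-r*dt) * [p*2.390742 + (1-p)*0.000000] = 1.031491

Answer: Price = V(0,0) = 1.0315


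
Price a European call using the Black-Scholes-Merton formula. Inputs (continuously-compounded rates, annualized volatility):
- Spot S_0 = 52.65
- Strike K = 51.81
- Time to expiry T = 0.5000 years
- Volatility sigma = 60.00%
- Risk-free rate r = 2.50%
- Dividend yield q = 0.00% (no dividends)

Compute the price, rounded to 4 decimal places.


d1 = (ln(S/K) + (r - q + 0.5*sigma^2) * T) / (sigma * sqrt(T)) = 0.27950295
d2 = d1 - sigma * sqrt(T) = -0.14476112
exp(-rT) = 0.98757780; exp(-qT) = 1.00000000
C = S_0 * exp(-qT) * N(d1) - K * exp(-rT) * N(d2)
N(d1) = 0.61007056; N(d2) = 0.44244974
C = 52.6500 * 1.00000000 * 0.61007056 - 51.8100 * 0.98757780 * 0.44244974 = 9.4817

Answer: Price = 9.4817


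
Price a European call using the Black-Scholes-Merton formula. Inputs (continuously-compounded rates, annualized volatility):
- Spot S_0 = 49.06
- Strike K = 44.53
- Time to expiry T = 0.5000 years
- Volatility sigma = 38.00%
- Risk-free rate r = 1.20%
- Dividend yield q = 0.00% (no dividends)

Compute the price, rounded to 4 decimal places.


Answer: Price = 7.7437

Derivation:
d1 = (ln(S/K) + (r - q + 0.5*sigma^2) * T) / (sigma * sqrt(T)) = 0.51723342
d2 = d1 - sigma * sqrt(T) = 0.24853285
exp(-rT) = 0.99401796; exp(-qT) = 1.00000000
C = S_0 * exp(-qT) * N(d1) - K * exp(-rT) * N(d2)
N(d1) = 0.69750339; N(d2) = 0.59813892
C = 49.0600 * 1.00000000 * 0.69750339 - 44.5300 * 0.99401796 * 0.59813892 = 7.7437


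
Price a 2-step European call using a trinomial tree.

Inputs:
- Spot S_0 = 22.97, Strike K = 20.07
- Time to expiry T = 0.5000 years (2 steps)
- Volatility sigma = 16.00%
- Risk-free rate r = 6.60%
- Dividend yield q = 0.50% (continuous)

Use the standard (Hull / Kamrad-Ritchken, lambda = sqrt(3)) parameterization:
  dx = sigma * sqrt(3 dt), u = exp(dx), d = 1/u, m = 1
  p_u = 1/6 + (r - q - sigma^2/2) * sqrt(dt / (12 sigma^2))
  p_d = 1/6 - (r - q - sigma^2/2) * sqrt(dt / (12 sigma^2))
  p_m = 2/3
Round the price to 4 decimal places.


dt = T/N = 0.250000; dx = sigma*sqrt(3*dt) = 0.138564
u = exp(dx) = 1.148623; d = 1/u = 0.870607
p_u = 0.210148, p_m = 0.666667, p_d = 0.123185
Discount per step: exp(-r*dt) = 0.983635
Stock lattice S(k, j) with j the centered position index:
  k=0: S(0,+0) = 22.9700
  k=1: S(1,-1) = 19.9979; S(1,+0) = 22.9700; S(1,+1) = 26.3839
  k=2: S(2,-2) = 17.4103; S(2,-1) = 19.9979; S(2,+0) = 22.9700; S(2,+1) = 26.3839; S(2,+2) = 30.3051
Terminal payoffs V(N, j) = max(S_T - K, 0):
  V(2,-2) = 0.000000; V(2,-1) = 0.000000; V(2,+0) = 2.900000; V(2,+1) = 6.313876; V(2,+2) = 10.235134
Backward induction: V(k, j) = exp(-r*dt) * [p_u * V(k+1, j+1) + p_m * V(k+1, j) + p_d * V(k+1, j-1)]
  V(1,-1) = exp(-r*dt) * [p_u*2.900000 + p_m*0.000000 + p_d*0.000000] = 0.599457
  V(1,+0) = exp(-r*dt) * [p_u*6.313876 + p_m*2.900000 + p_d*0.000000] = 3.206832
  V(1,+1) = exp(-r*dt) * [p_u*10.235134 + p_m*6.313876 + p_d*2.900000] = 6.607457
  V(0,+0) = exp(-r*dt) * [p_u*6.607457 + p_m*3.206832 + p_d*0.599457] = 3.541361

Answer: Price = V(0,0) = 3.5414


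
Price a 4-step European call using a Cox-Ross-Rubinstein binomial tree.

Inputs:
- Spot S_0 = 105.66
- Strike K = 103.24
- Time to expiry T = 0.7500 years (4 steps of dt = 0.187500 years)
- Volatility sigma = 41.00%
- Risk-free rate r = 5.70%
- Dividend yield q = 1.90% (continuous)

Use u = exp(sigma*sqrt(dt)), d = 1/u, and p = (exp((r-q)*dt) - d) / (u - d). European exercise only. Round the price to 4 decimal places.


Answer: Price = V(0,0) = 16.6181

Derivation:
dt = T/N = 0.187500
u = exp(sigma*sqrt(dt)) = 1.194270; d = 1/u = 0.837332
p = (exp((r-q)*dt) - d) / (u - d) = 0.475765
Discount per step: exp(-r*dt) = 0.989369
Stock lattice S(k, i) with i counting down-moves:
  k=0: S(0,0) = 105.6600
  k=1: S(1,0) = 126.1866; S(1,1) = 88.4724
  k=2: S(2,0) = 150.7009; S(2,1) = 105.6600; S(2,2) = 74.0808
  k=3: S(3,0) = 179.9775; S(3,1) = 126.1866; S(3,2) = 88.4724; S(3,3) = 62.0302
  k=4: S(4,0) = 214.9418; S(4,1) = 150.7009; S(4,2) = 105.6600; S(4,3) = 74.0808; S(4,4) = 51.9398
Terminal payoffs V(N, i) = max(S_T - K, 0):
  V(4,0) = 111.701785; V(4,1) = 47.460859; V(4,2) = 2.420000; V(4,3) = 0.000000; V(4,4) = 0.000000
Backward induction: V(k, i) = exp(-r*dt) * [p * V(k+1, i) + (1-p) * V(k+1, i+1)].
  V(3,0) = exp(-r*dt) * [p*111.701785 + (1-p)*47.460859] = 77.195004
  V(3,1) = exp(-r*dt) * [p*47.460859 + (1-p)*2.420000] = 23.595342
  V(3,2) = exp(-r*dt) * [p*2.420000 + (1-p)*0.000000] = 1.139112
  V(3,3) = exp(-r*dt) * [p*0.000000 + (1-p)*0.000000] = 0.000000
  V(2,0) = exp(-r*dt) * [p*77.195004 + (1-p)*23.595342] = 48.574269
  V(2,1) = exp(-r*dt) * [p*23.595342 + (1-p)*1.139112] = 11.697317
  V(2,2) = exp(-r*dt) * [p*1.139112 + (1-p)*0.000000] = 0.536189
  V(1,0) = exp(-r*dt) * [p*48.574269 + (1-p)*11.697317] = 28.931223
  V(1,1) = exp(-r*dt) * [p*11.697317 + (1-p)*0.536189] = 5.784115
  V(0,0) = exp(-r*dt) * [p*28.931223 + (1-p)*5.784115] = 16.618143


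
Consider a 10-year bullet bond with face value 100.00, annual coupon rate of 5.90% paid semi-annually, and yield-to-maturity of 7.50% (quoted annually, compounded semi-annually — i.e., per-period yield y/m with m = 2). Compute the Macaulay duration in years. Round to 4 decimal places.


Coupon per period c = face * coupon_rate / m = 2.950000
Periods per year m = 2; per-period yield y/m = 0.037500
Number of cashflows N = 20
Cashflows (t years, CF_t, discount factor 1/(1+y/m)^(m*t), PV):
  t = 0.5000: CF_t = 2.950000, DF = 0.963855, PV = 2.843373
  t = 1.0000: CF_t = 2.950000, DF = 0.929017, PV = 2.740601
  t = 1.5000: CF_t = 2.950000, DF = 0.895438, PV = 2.641543
  t = 2.0000: CF_t = 2.950000, DF = 0.863073, PV = 2.546066
  t = 2.5000: CF_t = 2.950000, DF = 0.831878, PV = 2.454039
  t = 3.0000: CF_t = 2.950000, DF = 0.801810, PV = 2.365339
  t = 3.5000: CF_t = 2.950000, DF = 0.772829, PV = 2.279845
  t = 4.0000: CF_t = 2.950000, DF = 0.744895, PV = 2.197441
  t = 4.5000: CF_t = 2.950000, DF = 0.717971, PV = 2.118015
  t = 5.0000: CF_t = 2.950000, DF = 0.692020, PV = 2.041460
  t = 5.5000: CF_t = 2.950000, DF = 0.667008, PV = 1.967673
  t = 6.0000: CF_t = 2.950000, DF = 0.642899, PV = 1.896552
  t = 6.5000: CF_t = 2.950000, DF = 0.619662, PV = 1.828002
  t = 7.0000: CF_t = 2.950000, DF = 0.597264, PV = 1.761930
  t = 7.5000: CF_t = 2.950000, DF = 0.575676, PV = 1.698245
  t = 8.0000: CF_t = 2.950000, DF = 0.554869, PV = 1.636863
  t = 8.5000: CF_t = 2.950000, DF = 0.534813, PV = 1.577699
  t = 9.0000: CF_t = 2.950000, DF = 0.515483, PV = 1.520674
  t = 9.5000: CF_t = 2.950000, DF = 0.496851, PV = 1.465710
  t = 10.0000: CF_t = 102.950000, DF = 0.478892, PV = 49.301967
Price P = sum_t PV_t = 88.883037
Macaulay numerator sum_t t * PV_t:
  t * PV_t at t = 0.5000: 1.421687
  t * PV_t at t = 1.0000: 2.740601
  t * PV_t at t = 1.5000: 3.962315
  t * PV_t at t = 2.0000: 5.092131
  t * PV_t at t = 2.5000: 6.135098
  t * PV_t at t = 3.0000: 7.096017
  t * PV_t at t = 3.5000: 7.979457
  t * PV_t at t = 4.0000: 8.789763
  t * PV_t at t = 4.5000: 9.531068
  t * PV_t at t = 5.0000: 10.207302
  t * PV_t at t = 5.5000: 10.822200
  t * PV_t at t = 6.0000: 11.379312
  t * PV_t at t = 6.5000: 11.882012
  t * PV_t at t = 7.0000: 12.333507
  t * PV_t at t = 7.5000: 12.736840
  t * PV_t at t = 8.0000: 13.094904
  t * PV_t at t = 8.5000: 13.410444
  t * PV_t at t = 9.0000: 13.686066
  t * PV_t at t = 9.5000: 13.924244
  t * PV_t at t = 10.0000: 493.019666
Macaulay duration D = (sum_t t * PV_t) / P = 669.244633 / 88.883037 = 7.529498

Answer: Macaulay duration = 7.5295 years


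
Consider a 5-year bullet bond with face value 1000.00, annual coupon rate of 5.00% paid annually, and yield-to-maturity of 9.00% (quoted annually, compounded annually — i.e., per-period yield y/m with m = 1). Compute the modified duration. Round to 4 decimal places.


Coupon per period c = face * coupon_rate / m = 50.000000
Periods per year m = 1; per-period yield y/m = 0.090000
Number of cashflows N = 5
Cashflows (t years, CF_t, discount factor 1/(1+y/m)^(m*t), PV):
  t = 1.0000: CF_t = 50.000000, DF = 0.917431, PV = 45.871560
  t = 2.0000: CF_t = 50.000000, DF = 0.841680, PV = 42.084000
  t = 3.0000: CF_t = 50.000000, DF = 0.772183, PV = 38.609174
  t = 4.0000: CF_t = 50.000000, DF = 0.708425, PV = 35.421261
  t = 5.0000: CF_t = 1050.000000, DF = 0.649931, PV = 682.427956
Price P = sum_t PV_t = 844.413949
First compute Macaulay numerator sum_t t * PV_t:
  t * PV_t at t = 1.0000: 45.871560
  t * PV_t at t = 2.0000: 84.167999
  t * PV_t at t = 3.0000: 115.827522
  t * PV_t at t = 4.0000: 141.685042
  t * PV_t at t = 5.0000: 3412.139778
Macaulay duration D = 3799.691901 / 844.413949 = 4.499798
Modified duration = D / (1 + y/m) = 4.499798 / (1 + 0.090000) = 4.128255

Answer: Modified duration = 4.1283


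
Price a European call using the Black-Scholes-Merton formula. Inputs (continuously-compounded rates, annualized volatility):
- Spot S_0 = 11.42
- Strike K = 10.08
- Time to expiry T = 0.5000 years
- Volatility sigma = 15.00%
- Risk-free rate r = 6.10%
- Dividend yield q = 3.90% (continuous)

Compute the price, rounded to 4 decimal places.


d1 = (ln(S/K) + (r - q + 0.5*sigma^2) * T) / (sigma * sqrt(T)) = 1.33348970
d2 = d1 - sigma * sqrt(T) = 1.22742368
exp(-rT) = 0.96996043; exp(-qT) = 0.98068890
C = S_0 * exp(-qT) * N(d1) - K * exp(-rT) * N(d2)
N(d1) = 0.90881442; N(d2) = 0.89016831
C = 11.4200 * 0.98068890 * 0.90881442 - 10.0800 * 0.96996043 * 0.89016831 = 1.4749

Answer: Price = 1.4749


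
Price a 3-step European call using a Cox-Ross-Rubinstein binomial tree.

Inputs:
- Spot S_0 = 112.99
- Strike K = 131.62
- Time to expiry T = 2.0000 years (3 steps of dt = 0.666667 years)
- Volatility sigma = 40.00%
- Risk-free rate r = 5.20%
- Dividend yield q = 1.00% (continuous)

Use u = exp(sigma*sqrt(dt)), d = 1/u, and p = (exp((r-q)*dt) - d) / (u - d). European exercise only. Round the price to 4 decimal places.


Answer: Price = V(0,0) = 22.7919

Derivation:
dt = T/N = 0.666667
u = exp(sigma*sqrt(dt)) = 1.386245; d = 1/u = 0.721373
p = (exp((r-q)*dt) - d) / (u - d) = 0.461777
Discount per step: exp(-r*dt) = 0.965927
Stock lattice S(k, i) with i counting down-moves:
  k=0: S(0,0) = 112.9900
  k=1: S(1,0) = 156.6318; S(1,1) = 81.5080
  k=2: S(2,0) = 217.1301; S(2,1) = 112.9900; S(2,2) = 58.7977
  k=3: S(3,0) = 300.9955; S(3,1) = 156.6318; S(3,2) = 81.5080; S(3,3) = 42.4151
Terminal payoffs V(N, i) = max(S_T - K, 0):
  V(3,0) = 169.375470; V(3,1) = 25.011819; V(3,2) = 0.000000; V(3,3) = 0.000000
Backward induction: V(k, i) = exp(-r*dt) * [p * V(k+1, i) + (1-p) * V(k+1, i+1)].
  V(2,0) = exp(-r*dt) * [p*169.375470 + (1-p)*25.011819] = 88.551996
  V(2,1) = exp(-r*dt) * [p*25.011819 + (1-p)*0.000000] = 11.156347
  V(2,2) = exp(-r*dt) * [p*0.000000 + (1-p)*0.000000] = 0.000000
  V(1,0) = exp(-r*dt) * [p*88.551996 + (1-p)*11.156347] = 45.298008
  V(1,1) = exp(-r*dt) * [p*11.156347 + (1-p)*0.000000] = 4.976210
  V(0,0) = exp(-r*dt) * [p*45.298008 + (1-p)*4.976210] = 22.791913


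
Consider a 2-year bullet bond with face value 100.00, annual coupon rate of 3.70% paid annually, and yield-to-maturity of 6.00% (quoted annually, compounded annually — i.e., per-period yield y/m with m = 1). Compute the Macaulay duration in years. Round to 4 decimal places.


Coupon per period c = face * coupon_rate / m = 3.700000
Periods per year m = 1; per-period yield y/m = 0.060000
Number of cashflows N = 2
Cashflows (t years, CF_t, discount factor 1/(1+y/m)^(m*t), PV):
  t = 1.0000: CF_t = 3.700000, DF = 0.943396, PV = 3.490566
  t = 2.0000: CF_t = 103.700000, DF = 0.889996, PV = 92.292631
Price P = sum_t PV_t = 95.783197
Macaulay numerator sum_t t * PV_t:
  t * PV_t at t = 1.0000: 3.490566
  t * PV_t at t = 2.0000: 184.585262
Macaulay duration D = (sum_t t * PV_t) / P = 188.075828 / 95.783197 = 1.963558

Answer: Macaulay duration = 1.9636 years


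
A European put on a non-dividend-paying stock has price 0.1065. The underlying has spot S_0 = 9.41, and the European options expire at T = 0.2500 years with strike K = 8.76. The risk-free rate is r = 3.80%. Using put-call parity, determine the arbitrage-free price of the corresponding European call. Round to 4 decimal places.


Put-call parity: C - P = S_0 * exp(-qT) - K * exp(-rT).
S_0 * exp(-qT) = 9.4100 * 1.00000000 = 9.41000000
K * exp(-rT) = 8.7600 * 0.99054498 = 8.67717405
C = P + S*exp(-qT) - K*exp(-rT)
C = 0.1065 + 9.41000000 - 8.67717405 = 0.8393

Answer: Call price = 0.8393


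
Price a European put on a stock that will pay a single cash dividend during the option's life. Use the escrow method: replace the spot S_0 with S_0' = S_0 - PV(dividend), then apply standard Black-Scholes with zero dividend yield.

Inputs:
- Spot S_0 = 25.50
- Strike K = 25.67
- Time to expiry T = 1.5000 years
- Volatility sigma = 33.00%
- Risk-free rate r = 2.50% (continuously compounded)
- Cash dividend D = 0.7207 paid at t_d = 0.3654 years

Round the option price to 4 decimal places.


PV(D) = D * exp(-r * t_d) = 0.7207 * 0.99090660 = 0.71414638
S_0' = S_0 - PV(D) = 25.5000 - 0.71414638 = 24.78585362
d1 = (ln(S_0'/K) + (r + sigma^2/2)*T) / (sigma*sqrt(T)) = 0.20814496
d2 = d1 - sigma*sqrt(T) = -0.19602085
exp(-rT) = 0.96319442
N(-d1) = 0.41755789; N(-d2) = 0.57770307
P = K * exp(-rT) * N(-d2) - S_0' * N(-d1) = 25.6700 * 0.96319442 * 0.57770307 - 24.78585362 * 0.41755789 = 3.9343

Answer: Price = 3.9343


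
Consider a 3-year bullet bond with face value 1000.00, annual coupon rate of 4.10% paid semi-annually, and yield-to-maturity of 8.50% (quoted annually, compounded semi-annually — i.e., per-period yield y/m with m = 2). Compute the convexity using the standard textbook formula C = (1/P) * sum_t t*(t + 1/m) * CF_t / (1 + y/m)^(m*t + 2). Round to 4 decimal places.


Coupon per period c = face * coupon_rate / m = 20.500000
Periods per year m = 2; per-period yield y/m = 0.042500
Number of cashflows N = 6
Cashflows (t years, CF_t, discount factor 1/(1+y/m)^(m*t), PV):
  t = 0.5000: CF_t = 20.500000, DF = 0.959233, PV = 19.664269
  t = 1.0000: CF_t = 20.500000, DF = 0.920127, PV = 18.862608
  t = 1.5000: CF_t = 20.500000, DF = 0.882616, PV = 18.093629
  t = 2.0000: CF_t = 20.500000, DF = 0.846634, PV = 17.355999
  t = 2.5000: CF_t = 20.500000, DF = 0.812119, PV = 16.648440
  t = 3.0000: CF_t = 1020.500000, DF = 0.779011, PV = 794.980777
Price P = sum_t PV_t = 885.605720
Convexity numerator sum_t t*(t + 1/m) * CF_t / (1+y/m)^(m*t + 2):
  t = 0.5000: term = 9.046814
  t = 1.0000: term = 26.033998
  t = 1.5000: term = 49.945320
  t = 2.0000: term = 79.848633
  t = 2.5000: term = 114.890119
  t = 3.0000: term = 7680.576143
Convexity = (1/P) * sum = 7960.341026 / 885.605720 = 8.988584

Answer: Convexity = 8.9886


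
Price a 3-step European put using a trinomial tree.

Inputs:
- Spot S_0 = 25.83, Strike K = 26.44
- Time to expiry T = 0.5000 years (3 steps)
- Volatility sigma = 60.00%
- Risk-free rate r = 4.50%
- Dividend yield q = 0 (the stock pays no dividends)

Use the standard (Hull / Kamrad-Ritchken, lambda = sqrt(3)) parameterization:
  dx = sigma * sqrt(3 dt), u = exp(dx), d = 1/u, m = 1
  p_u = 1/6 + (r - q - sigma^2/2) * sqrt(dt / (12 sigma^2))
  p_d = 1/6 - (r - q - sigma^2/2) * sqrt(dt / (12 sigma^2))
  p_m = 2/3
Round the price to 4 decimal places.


Answer: Price = V(0,0) = 4.0485

Derivation:
dt = T/N = 0.166667; dx = sigma*sqrt(3*dt) = 0.424264
u = exp(dx) = 1.528465; d = 1/u = 0.654251
p_u = 0.140150, p_m = 0.666667, p_d = 0.193183
Discount per step: exp(-r*dt) = 0.992528
Stock lattice S(k, j) with j the centered position index:
  k=0: S(0,+0) = 25.8300
  k=1: S(1,-1) = 16.8993; S(1,+0) = 25.8300; S(1,+1) = 39.4803
  k=2: S(2,-2) = 11.0564; S(2,-1) = 16.8993; S(2,+0) = 25.8300; S(2,+1) = 39.4803; S(2,+2) = 60.3442
  k=3: S(3,-3) = 7.2337; S(3,-2) = 11.0564; S(3,-1) = 16.8993; S(3,+0) = 25.8300; S(3,+1) = 39.4803; S(3,+2) = 60.3442; S(3,+3) = 92.2340
Terminal payoffs V(N, j) = max(K - S_T, 0):
  V(3,-3) = 19.206345; V(3,-2) = 15.383611; V(3,-1) = 9.540694; V(3,+0) = 0.610000; V(3,+1) = 0.000000; V(3,+2) = 0.000000; V(3,+3) = 0.000000
Backward induction: V(k, j) = exp(-r*dt) * [p_u * V(k+1, j+1) + p_m * V(k+1, j) + p_d * V(k+1, j-1)]
  V(2,-2) = exp(-r*dt) * [p_u*9.540694 + p_m*15.383611 + p_d*19.206345] = 15.188868
  V(2,-1) = exp(-r*dt) * [p_u*0.610000 + p_m*9.540694 + p_d*15.383611] = 9.347440
  V(2,+0) = exp(-r*dt) * [p_u*0.000000 + p_m*0.610000 + p_d*9.540694] = 2.232958
  V(2,+1) = exp(-r*dt) * [p_u*0.000000 + p_m*0.000000 + p_d*0.610000] = 0.116961
  V(2,+2) = exp(-r*dt) * [p_u*0.000000 + p_m*0.000000 + p_d*0.000000] = 0.000000
  V(1,-1) = exp(-r*dt) * [p_u*2.232958 + p_m*9.347440 + p_d*15.188868] = 9.407985
  V(1,+0) = exp(-r*dt) * [p_u*0.116961 + p_m*2.232958 + p_d*9.347440] = 3.286061
  V(1,+1) = exp(-r*dt) * [p_u*0.000000 + p_m*0.116961 + p_d*2.232958] = 0.505538
  V(0,+0) = exp(-r*dt) * [p_u*0.505538 + p_m*3.286061 + p_d*9.407985] = 4.048545


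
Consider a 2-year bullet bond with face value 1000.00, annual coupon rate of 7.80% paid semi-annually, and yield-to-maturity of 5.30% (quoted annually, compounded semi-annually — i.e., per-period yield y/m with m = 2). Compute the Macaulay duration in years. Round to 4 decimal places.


Coupon per period c = face * coupon_rate / m = 39.000000
Periods per year m = 2; per-period yield y/m = 0.026500
Number of cashflows N = 4
Cashflows (t years, CF_t, discount factor 1/(1+y/m)^(m*t), PV):
  t = 0.5000: CF_t = 39.000000, DF = 0.974184, PV = 37.993181
  t = 1.0000: CF_t = 39.000000, DF = 0.949035, PV = 37.012353
  t = 1.5000: CF_t = 39.000000, DF = 0.924535, PV = 36.056847
  t = 2.0000: CF_t = 1039.000000, DF = 0.900667, PV = 935.792872
Price P = sum_t PV_t = 1046.855253
Macaulay numerator sum_t t * PV_t:
  t * PV_t at t = 0.5000: 18.996590
  t * PV_t at t = 1.0000: 37.012353
  t * PV_t at t = 1.5000: 54.085270
  t * PV_t at t = 2.0000: 1871.585744
Macaulay duration D = (sum_t t * PV_t) / P = 1981.679958 / 1046.855253 = 1.892984

Answer: Macaulay duration = 1.8930 years


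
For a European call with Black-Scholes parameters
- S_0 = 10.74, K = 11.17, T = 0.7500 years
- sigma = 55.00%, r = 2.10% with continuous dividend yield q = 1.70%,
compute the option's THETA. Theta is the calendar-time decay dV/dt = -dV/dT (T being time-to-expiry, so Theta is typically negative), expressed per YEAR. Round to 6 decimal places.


Answer: Theta = -1.311035

Derivation:
d1 = 0.1620380264; d2 = -0.3142759456
phi(d1) = 0.3937391305; exp(-qT) = 0.9873309369; exp(-rT) = 0.9843733826
Theta = -S*exp(-qT)*phi(d1)*sigma/(2*sqrt(T)) - r*K*exp(-rT)*N(d2) + q*S*exp(-qT)*N(d1)
N(d1) = 0.5643620456; N(d2) = 0.3766557330; sqrt(T) = 0.8660254038
Term 1 = -10.7400 * 0.9873309369 * 0.3937391305 * 0.5500 / (2 * 0.8660254038) = -1.3257989378
Term 2 = -0.0210 * 11.1700 * 0.9843733826 * 0.3766557330 = -0.0869714903
Term 3 = 0.0170 * 10.7400 * 0.9873309369 * 0.5643620456 = 0.1017357865
Theta = -1.3257989378 + (-0.0869714903) + (0.1017357865) = -1.311035


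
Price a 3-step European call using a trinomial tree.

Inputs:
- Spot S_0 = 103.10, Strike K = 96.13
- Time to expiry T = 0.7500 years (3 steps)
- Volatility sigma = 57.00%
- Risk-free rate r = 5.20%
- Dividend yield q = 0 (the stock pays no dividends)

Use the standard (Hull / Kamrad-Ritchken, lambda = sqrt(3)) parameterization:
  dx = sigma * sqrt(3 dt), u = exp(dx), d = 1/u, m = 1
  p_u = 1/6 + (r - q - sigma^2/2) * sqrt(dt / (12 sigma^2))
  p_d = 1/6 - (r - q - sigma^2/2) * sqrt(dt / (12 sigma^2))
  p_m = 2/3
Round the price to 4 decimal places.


Answer: Price = V(0,0) = 24.0382

Derivation:
dt = T/N = 0.250000; dx = sigma*sqrt(3*dt) = 0.493634
u = exp(dx) = 1.638260; d = 1/u = 0.610404
p_u = 0.138698, p_m = 0.666667, p_d = 0.194635
Discount per step: exp(-r*dt) = 0.987084
Stock lattice S(k, j) with j the centered position index:
  k=0: S(0,+0) = 103.1000
  k=1: S(1,-1) = 62.9326; S(1,+0) = 103.1000; S(1,+1) = 168.9046
  k=2: S(2,-2) = 38.4143; S(2,-1) = 62.9326; S(2,+0) = 103.1000; S(2,+1) = 168.9046; S(2,+2) = 276.7095
  k=3: S(3,-3) = 23.4483; S(3,-2) = 38.4143; S(3,-1) = 62.9326; S(3,+0) = 103.1000; S(3,+1) = 168.9046; S(3,+2) = 276.7095; S(3,+3) = 453.3221
Terminal payoffs V(N, j) = max(S_T - K, 0):
  V(3,-3) = 0.000000; V(3,-2) = 0.000000; V(3,-1) = 0.000000; V(3,+0) = 6.970000; V(3,+1) = 72.774568; V(3,+2) = 180.579537; V(3,+3) = 357.192064
Backward induction: V(k, j) = exp(-r*dt) * [p_u * V(k+1, j+1) + p_m * V(k+1, j) + p_d * V(k+1, j-1)]
  V(2,-2) = exp(-r*dt) * [p_u*0.000000 + p_m*0.000000 + p_d*0.000000] = 0.000000
  V(2,-1) = exp(-r*dt) * [p_u*6.970000 + p_m*0.000000 + p_d*0.000000] = 0.954240
  V(2,+0) = exp(-r*dt) * [p_u*72.774568 + p_m*6.970000 + p_d*0.000000] = 14.549976
  V(2,+1) = exp(-r*dt) * [p_u*180.579537 + p_m*72.774568 + p_d*6.970000] = 73.951381
  V(2,+2) = exp(-r*dt) * [p_u*357.192064 + p_m*180.579537 + p_d*72.774568] = 181.714996
  V(1,-1) = exp(-r*dt) * [p_u*14.549976 + p_m*0.954240 + p_d*0.000000] = 2.619932
  V(1,+0) = exp(-r*dt) * [p_u*73.951381 + p_m*14.549976 + p_d*0.954240] = 19.882469
  V(1,+1) = exp(-r*dt) * [p_u*181.714996 + p_m*73.951381 + p_d*14.549976] = 76.337517
  V(0,+0) = exp(-r*dt) * [p_u*76.337517 + p_m*19.882469 + p_d*2.619932] = 24.038242


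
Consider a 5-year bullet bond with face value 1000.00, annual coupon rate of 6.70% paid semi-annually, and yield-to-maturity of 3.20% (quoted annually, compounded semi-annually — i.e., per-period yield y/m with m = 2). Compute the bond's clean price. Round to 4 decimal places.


Coupon per period c = face * coupon_rate / m = 33.500000
Periods per year m = 2; per-period yield y/m = 0.016000
Number of cashflows N = 10
Cashflows (t years, CF_t, discount factor 1/(1+y/m)^(m*t), PV):
  t = 0.5000: CF_t = 33.500000, DF = 0.984252, PV = 32.972441
  t = 1.0000: CF_t = 33.500000, DF = 0.968752, PV = 32.453190
  t = 1.5000: CF_t = 33.500000, DF = 0.953496, PV = 31.942116
  t = 2.0000: CF_t = 33.500000, DF = 0.938480, PV = 31.439091
  t = 2.5000: CF_t = 33.500000, DF = 0.923701, PV = 30.943987
  t = 3.0000: CF_t = 33.500000, DF = 0.909155, PV = 30.456680
  t = 3.5000: CF_t = 33.500000, DF = 0.894837, PV = 29.977047
  t = 4.0000: CF_t = 33.500000, DF = 0.880745, PV = 29.504968
  t = 4.5000: CF_t = 33.500000, DF = 0.866875, PV = 29.040323
  t = 5.0000: CF_t = 1033.500000, DF = 0.853224, PV = 881.806715
Price P = sum_t PV_t = 1160.536556

Answer: Price = 1160.5366


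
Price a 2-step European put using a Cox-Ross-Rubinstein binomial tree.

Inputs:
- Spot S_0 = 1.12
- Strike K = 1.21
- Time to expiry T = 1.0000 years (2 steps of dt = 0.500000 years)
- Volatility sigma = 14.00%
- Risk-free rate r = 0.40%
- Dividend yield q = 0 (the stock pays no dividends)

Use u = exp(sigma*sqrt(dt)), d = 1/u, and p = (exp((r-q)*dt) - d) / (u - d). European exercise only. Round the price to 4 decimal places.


Answer: Price = V(0,0) = 0.1216

Derivation:
dt = T/N = 0.500000
u = exp(sigma*sqrt(dt)) = 1.104061; d = 1/u = 0.905747
p = (exp((r-q)*dt) - d) / (u - d) = 0.485367
Discount per step: exp(-r*dt) = 0.998002
Stock lattice S(k, i) with i counting down-moves:
  k=0: S(0,0) = 1.1200
  k=1: S(1,0) = 1.2365; S(1,1) = 1.0144
  k=2: S(2,0) = 1.3652; S(2,1) = 1.1200; S(2,2) = 0.9188
Terminal payoffs V(N, i) = max(K - S_T, 0):
  V(2,0) = 0.000000; V(2,1) = 0.090000; V(2,2) = 0.291176
Backward induction: V(k, i) = exp(-r*dt) * [p * V(k+1, i) + (1-p) * V(k+1, i+1)].
  V(1,0) = exp(-r*dt) * [p*0.000000 + (1-p)*0.090000] = 0.046224
  V(1,1) = exp(-r*dt) * [p*0.090000 + (1-p)*0.291176] = 0.193145
  V(0,0) = exp(-r*dt) * [p*0.046224 + (1-p)*0.193145] = 0.121591


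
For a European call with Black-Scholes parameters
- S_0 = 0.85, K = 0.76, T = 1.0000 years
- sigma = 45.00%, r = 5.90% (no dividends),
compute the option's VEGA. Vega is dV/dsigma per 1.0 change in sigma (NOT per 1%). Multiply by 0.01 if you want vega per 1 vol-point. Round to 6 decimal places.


d1 = 0.6048175916; d2 = 0.1548175916
phi(d1) = 0.3322589339; exp(-qT) = 1.0000000000; exp(-rT) = 0.9427067692
Vega = S * exp(-qT) * phi(d1) * sqrt(T) = 0.8500 * 1.0000000000 * 0.3322589339 * 1.0000000000 = 0.282420

Answer: Vega = 0.282420


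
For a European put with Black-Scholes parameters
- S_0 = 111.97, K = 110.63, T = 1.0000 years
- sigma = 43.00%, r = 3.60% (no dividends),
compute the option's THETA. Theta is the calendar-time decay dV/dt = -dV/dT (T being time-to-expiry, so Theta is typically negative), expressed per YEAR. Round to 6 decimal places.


d1 = 0.3267201819; d2 = -0.1032798181
phi(d1) = 0.3782077724; exp(-qT) = 1.0000000000; exp(-rT) = 0.9646402935
Theta = -S*exp(-qT)*phi(d1)*sigma/(2*sqrt(T)) + r*K*exp(-rT)*N(-d2) - q*S*exp(-qT)*N(-d1)
N(-d1) = 0.3719397671; N(-d2) = 0.5411295536; sqrt(T) = 1.0000000000
Term 1 = -111.9700 * 1.0000000000 * 0.3782077724 * 0.4300 / (2 * 1.0000000000) = -9.1048037193
Term 2 = 0.0360 * 110.6300 * 0.9646402935 * 0.5411295536 = 2.0789405258
Term 3 = 0 (no dividend yield, q = 0)
Theta = -9.1048037193 + (2.0789405258) + (0.0000000000) = -7.025863

Answer: Theta = -7.025863


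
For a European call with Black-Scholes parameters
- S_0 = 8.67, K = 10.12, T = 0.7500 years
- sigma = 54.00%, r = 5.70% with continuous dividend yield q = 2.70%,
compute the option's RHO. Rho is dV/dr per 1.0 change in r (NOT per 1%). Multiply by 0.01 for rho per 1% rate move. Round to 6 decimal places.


d1 = -0.0487430596; d2 = -0.5163967777
phi(d1) = 0.3984686411; exp(-qT) = 0.9799536543; exp(-rT) = 0.9581508979
N(d2) = 0.3027886579
Rho = K*T*exp(-rT)*N(d2) = 10.1200 * 0.7500 * 0.9581508979 * 0.3027886579 = 2.201990

Answer: Rho = 2.201990


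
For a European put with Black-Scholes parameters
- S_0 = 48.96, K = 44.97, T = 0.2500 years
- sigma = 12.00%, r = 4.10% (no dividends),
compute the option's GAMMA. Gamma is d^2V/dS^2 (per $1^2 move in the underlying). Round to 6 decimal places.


d1 = 1.6176339570; d2 = 1.5576339570
phi(d1) = 0.1078182497; exp(-qT) = 1.0000000000; exp(-rT) = 0.9898023522
Gamma = exp(-qT) * phi(d1) / (S * sigma * sqrt(T)) = 1.0000000000 * 0.1078182497 / (48.9600 * 0.1200 * 0.5000000000) = 0.036703

Answer: Gamma = 0.036703


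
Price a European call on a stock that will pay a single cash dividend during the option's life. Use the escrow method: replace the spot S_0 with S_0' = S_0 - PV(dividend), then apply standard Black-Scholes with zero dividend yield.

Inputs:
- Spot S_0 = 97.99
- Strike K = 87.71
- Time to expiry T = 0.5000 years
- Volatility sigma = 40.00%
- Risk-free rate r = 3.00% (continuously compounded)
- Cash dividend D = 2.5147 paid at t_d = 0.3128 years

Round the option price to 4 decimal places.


PV(D) = D * exp(-r * t_d) = 2.5147 * 0.99065989 = 2.49121243
S_0' = S_0 - PV(D) = 97.9900 - 2.49121243 = 95.49878757
d1 = (ln(S_0'/K) + (r + sigma^2/2)*T) / (sigma*sqrt(T)) = 0.49524922
d2 = d1 - sigma*sqrt(T) = 0.21240651
exp(-rT) = 0.98511194
N(d1) = 0.68978790; N(d2) = 0.58410505
C = S_0' * N(d1) - K * exp(-rT) * N(d2) = 95.49878757 * 0.68978790 - 87.7100 * 0.98511194 * 0.58410505 = 15.4048

Answer: Price = 15.4048
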